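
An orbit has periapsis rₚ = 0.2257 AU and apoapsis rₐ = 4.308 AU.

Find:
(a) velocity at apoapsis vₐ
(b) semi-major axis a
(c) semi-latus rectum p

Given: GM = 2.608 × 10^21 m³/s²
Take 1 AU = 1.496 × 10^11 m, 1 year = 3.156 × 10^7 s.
rₚ = 0.2257 AU = 3.37647 × 10^10 m
rₐ = 4.308 AU = 6.44477 × 10^11 m
GM = 2.608 × 10^21 m³/s²
a = (rₚ + rₐ)/2 = 3.39121 × 10^11 m
e = (rₐ − rₚ)/(rₐ + rₚ) = (6.10712 × 10^11) / (6.78242 × 10^11) = 0.900435
(a) vₐ² = GM (2/rₐ − 1/a) = 2.608 × 10^21 × (3.10329 × 10^-12 − 2.9488 × 10^-12) = 4.02911 × 10^8 m²/s²;  vₐ = 20072.6 m/s ≈ 4.235 AU/year
(b) a = 3.39121 × 10^11 m ≈ 2.267 AU
(c) 1 − e² = 0.189218;  p = a(1 − e²) = 3.39121 × 10^11 × 0.189218 = 6.41676 × 10^10 m ≈ 0.4289 AU

Final answer:
(a) velocity at apoapsis vₐ = 4.235 AU/year
(b) semi-major axis a = 2.267 AU
(c) semi-latus rectum p = 0.4289 AU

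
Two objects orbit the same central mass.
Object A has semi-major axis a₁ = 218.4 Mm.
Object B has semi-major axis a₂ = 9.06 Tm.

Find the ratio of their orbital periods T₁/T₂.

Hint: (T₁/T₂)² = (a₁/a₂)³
a₁ = 218.4 Mm = 2.184 × 10^8 m
a₂ = 9.06 Tm = 9.06 × 10^12 m
a₁/a₂ = 2.4106 × 10^-5
T₁/T₂ = (a₁/a₂)^(3/2) = (2.4106 × 10^-5)^1.5 = 1.18355 × 10^-7

Final answer: T₁/T₂ = 1.184 × 10^-7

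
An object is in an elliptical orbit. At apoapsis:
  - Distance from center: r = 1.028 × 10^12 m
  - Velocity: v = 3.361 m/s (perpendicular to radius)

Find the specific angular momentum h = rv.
r = 1.028 × 10^12 m
v = 3.361 m/s
h = rv = 1.028 × 10^12 × 3.361 = 3.45511 × 10^12 m²/s ≈ 3.455 × 10^12 m²/s

Final answer: h = 3.455 × 10^12 m²/s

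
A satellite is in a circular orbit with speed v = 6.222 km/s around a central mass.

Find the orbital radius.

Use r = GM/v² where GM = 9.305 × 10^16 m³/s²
v = 6.222 km/s = 6222 m/s
GM = 9.305 × 10^16 m³/s²
v² = 3.87133 × 10^7 m²/s²
r = GM/v² = (9.305 × 10^16) / (3.87133 × 10^7) = 2.40357 × 10^9 m ≈ 2.404 Gm

Final answer: 2.404 Gm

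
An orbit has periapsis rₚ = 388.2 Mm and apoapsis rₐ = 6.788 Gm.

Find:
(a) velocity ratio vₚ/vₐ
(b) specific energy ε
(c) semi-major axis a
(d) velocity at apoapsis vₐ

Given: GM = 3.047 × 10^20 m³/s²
rₚ = 388.2 Mm = 3.882 × 10^8 m
rₐ = 6.788 Gm = 6.788 × 10^9 m
GM = 3.047 × 10^20 m³/s²
a = (rₚ + rₐ)/2 = 3.5881 × 10^9 m
e = (rₐ − rₚ)/(rₐ + rₚ) = (6.3998 × 10^9) / (7.1762 × 10^9) = 0.891809
(a) vₚ/vₐ = rₐ/rₚ (angular momentum) = (6.788 × 10^9) / (3.882 × 10^8) = 17.4858 ≈ 17.49
(b) 2a = 7.1762 × 10^9 m;  ε = −GM/(2a) = -4.24598 × 10^10 J/kg ≈ -42.46 GJ/kg
(c) a = 3.5881 × 10^9 m ≈ 3.588 Gm
(d) vₐ² = GM (2/rₐ − 1/a) = 3.047 × 10^20 × (2.94638 × 10^-10 − 2.78699 × 10^-10) = 4.85648 × 10^9 m²/s²;  vₐ = 69688.5 m/s ≈ 69.69 km/s

Final answer:
(a) velocity ratio vₚ/vₐ = 17.49
(b) specific energy ε = -42.46 GJ/kg
(c) semi-major axis a = 3.588 Gm
(d) velocity at apoapsis vₐ = 69.69 km/s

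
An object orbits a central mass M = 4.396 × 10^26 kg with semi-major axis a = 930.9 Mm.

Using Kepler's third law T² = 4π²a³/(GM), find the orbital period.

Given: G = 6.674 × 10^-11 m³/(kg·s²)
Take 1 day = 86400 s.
M = 4.396 × 10^26 kg
GM = G × M = 6.674 × 10^-11 × 4.396 × 10^26 = 2.93389 × 10^16 m³/s²
a = 930.9 Mm = 9.309 × 10^8 m
a³ = 8.06694 × 10^26 m³
T = 2π √(a³/GM) = 2π √((8.06694 × 10^26) / (2.93389 × 10^16)) = 2π × 165818 s
T = 1.04187 × 10^6 s ≈ 12.06 days

Final answer: 12.06 days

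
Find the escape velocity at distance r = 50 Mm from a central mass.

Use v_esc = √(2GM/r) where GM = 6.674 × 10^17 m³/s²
r = 50 Mm = 5 × 10^7 m
GM = 6.674 × 10^17 m³/s²
2GM/r = 2 × (6.674 × 10^17) / (5 × 10^7) = 2.6696 × 10^10 m²/s²
v_esc = √(2GM/r) = 163389 m/s ≈ 163.4 km/s

Final answer: 163.4 km/s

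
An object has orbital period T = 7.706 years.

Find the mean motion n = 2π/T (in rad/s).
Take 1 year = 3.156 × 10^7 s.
T = 7.706 years = 2.43201 × 10^8 s
n = 2π / (2.43201 × 10^8 s) = 2.58353 × 10^-8 rad/s ≈ 2.584 × 10^-8 rad/s

Final answer: n = 2.584 × 10^-8 rad/s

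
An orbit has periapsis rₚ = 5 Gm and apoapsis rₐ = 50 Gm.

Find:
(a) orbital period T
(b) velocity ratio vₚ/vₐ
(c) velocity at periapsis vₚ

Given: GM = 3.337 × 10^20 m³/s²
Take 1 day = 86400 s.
rₚ = 5 Gm = 5 × 10^9 m
rₐ = 50 Gm = 5 × 10^10 m
GM = 3.337 × 10^20 m³/s²
a = (rₚ + rₐ)/2 = 2.75 × 10^10 m
e = (rₐ − rₚ)/(rₐ + rₚ) = (4.5 × 10^10) / (5.5 × 10^10) = 0.818182
(a) a³ = 2.07969 × 10^31 m³;  T = 2π √(a³/GM) = 2π × 249644 s = 1.56856 × 10^6 s ≈ 18.15 days
(b) vₚ/vₐ = rₐ/rₚ (angular momentum) = (5 × 10^10) / (5 × 10^9) = 10 ≈ 10
(c) vₚ² = GM (2/rₚ − 1/a) = 3.337 × 10^20 × (4 × 10^-10 − 3.63636 × 10^-11) = 1.21345 × 10^11 m²/s²;  vₚ = 348347 m/s ≈ 348.3 km/s

Final answer:
(a) orbital period T = 18.15 days
(b) velocity ratio vₚ/vₐ = 10
(c) velocity at periapsis vₚ = 348.3 km/s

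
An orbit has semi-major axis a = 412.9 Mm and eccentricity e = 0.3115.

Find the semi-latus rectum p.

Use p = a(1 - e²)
a = 412.9 Mm = 4.129 × 10^8 m
e = 0.3115,  e² = 0.0970323,  1 − e² = 0.902968
p = a(1 − e²) = 4.129 × 10^8 m × 0.902968 = 3.72835 × 10^8 m ≈ 372.8 Mm

Final answer: p = 372.8 Mm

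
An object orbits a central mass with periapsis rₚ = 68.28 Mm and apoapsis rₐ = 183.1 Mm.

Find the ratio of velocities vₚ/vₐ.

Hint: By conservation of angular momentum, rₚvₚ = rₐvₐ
rₚ = 68.28 Mm = 6.828 × 10^7 m
rₐ = 183.1 Mm = 1.831 × 10^8 m
rₚvₚ = rₐvₐ  ⇒  vₚ/vₐ = rₐ/rₚ
vₚ/vₐ = (1.831 × 10^8) / (6.828 × 10^7) = 2.68161

Final answer: vₚ/vₐ = 2.682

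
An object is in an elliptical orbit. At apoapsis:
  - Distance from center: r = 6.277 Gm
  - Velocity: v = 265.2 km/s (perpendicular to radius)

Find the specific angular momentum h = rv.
r = 6.277 Gm = 6.277 × 10^9 m
v = 265.2 km/s = 265200 m/s
h = rv = 6.277 × 10^9 × 265200 = 1.66466 × 10^15 m²/s ≈ 1.665 × 10^15 m²/s

Final answer: h = 1.665 × 10^15 m²/s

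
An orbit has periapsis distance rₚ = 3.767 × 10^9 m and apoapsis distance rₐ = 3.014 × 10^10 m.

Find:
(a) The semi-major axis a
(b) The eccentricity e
rₚ = 3.767 × 10^9 m
rₐ = 3.014 × 10^10 m
(a) a = (rₚ + rₐ)/2 = 1.69535 × 10^10 m ≈ 1.695 × 10^10 m
(b) e = (rₐ − rₚ)/(rₐ + rₚ) = (2.6373 × 10^10) / (3.3907 × 10^10) = 0.777804

Final answer:
(a) a = 1.695 × 10^10 m
(b) e = 0.7778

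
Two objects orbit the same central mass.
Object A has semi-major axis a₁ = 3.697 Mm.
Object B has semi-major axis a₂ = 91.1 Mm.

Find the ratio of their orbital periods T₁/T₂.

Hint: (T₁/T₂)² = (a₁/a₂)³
a₁ = 3.697 Mm = 3.697 × 10^6 m
a₂ = 91.1 Mm = 9.11 × 10^7 m
a₁/a₂ = 0.0405818
T₁/T₂ = (a₁/a₂)^(3/2) = (0.0405818)^1.5 = 0.00817517

Final answer: T₁/T₂ = 0.008175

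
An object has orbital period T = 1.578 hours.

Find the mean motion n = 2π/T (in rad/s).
T = 1.578 hours = 5680.8 s
n = 2π / 5680.8 s = 0.00110604 rad/s ≈ 0.001106 rad/s

Final answer: n = 0.001106 rad/s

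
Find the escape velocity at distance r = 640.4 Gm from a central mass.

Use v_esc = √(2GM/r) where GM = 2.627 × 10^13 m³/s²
r = 640.4 Gm = 6.404 × 10^11 m
GM = 2.627 × 10^13 m³/s²
2GM/r = 2 × (2.627 × 10^13) / (6.404 × 10^11) = 82.0425 m²/s²
v_esc = √(2GM/r) = 9.05773 m/s ≈ 9.058 m/s

Final answer: 9.058 m/s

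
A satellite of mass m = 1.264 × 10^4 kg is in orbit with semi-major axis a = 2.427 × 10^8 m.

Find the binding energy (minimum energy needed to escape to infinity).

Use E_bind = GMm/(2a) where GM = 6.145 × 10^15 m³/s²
a = 2.427 × 10^8 m
GM = 6.145 × 10^15 m³/s²
m = 1.264 × 10^4 kg
GMm = 6.145 × 10^15 × 12640 = 7.76728 × 10^19 m³·kg/s²
2a = 4.854 × 10^8 m
E_bind = GMm/(2a) = 1.60018 × 10^11 J ≈ 160 GJ

Final answer: 160 GJ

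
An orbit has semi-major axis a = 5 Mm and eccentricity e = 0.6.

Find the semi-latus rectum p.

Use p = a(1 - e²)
a = 5 Mm = 5 × 10^6 m
e = 0.6,  e² = 0.36,  1 − e² = 0.64
p = a(1 − e²) = 5 × 10^6 m × 0.64 = 3.2 × 10^6 m ≈ 3.2 Mm

Final answer: p = 3.2 Mm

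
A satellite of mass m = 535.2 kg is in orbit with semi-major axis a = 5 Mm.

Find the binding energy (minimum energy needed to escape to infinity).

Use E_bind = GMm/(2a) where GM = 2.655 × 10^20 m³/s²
a = 5 Mm = 5 × 10^6 m
GM = 2.655 × 10^20 m³/s²
m = 535.2 kg
GMm = 2.655 × 10^20 × 535.2 = 1.42096 × 10^23 m³·kg/s²
2a = 1 × 10^7 m
E_bind = GMm/(2a) = 1.42096 × 10^16 J ≈ 14.21 PJ

Final answer: 14.21 PJ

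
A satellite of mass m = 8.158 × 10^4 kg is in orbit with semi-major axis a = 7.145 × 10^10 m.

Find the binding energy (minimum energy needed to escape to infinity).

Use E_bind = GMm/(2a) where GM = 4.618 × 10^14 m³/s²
a = 7.145 × 10^10 m
GM = 4.618 × 10^14 m³/s²
m = 8.158 × 10^4 kg
GMm = 4.618 × 10^14 × 81580 = 3.76736 × 10^19 m³·kg/s²
2a = 1.429 × 10^11 m
E_bind = GMm/(2a) = 2.63636 × 10^8 J ≈ 263.6 MJ

Final answer: 263.6 MJ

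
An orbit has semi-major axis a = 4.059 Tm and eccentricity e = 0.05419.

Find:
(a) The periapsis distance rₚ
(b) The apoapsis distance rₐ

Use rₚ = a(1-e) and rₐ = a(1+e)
a = 4.059 Tm = 4.059 × 10^12 m
e = 0.05419:  1 − e = 0.94581,  1 + e = 1.05419
(a) rₚ = a(1 − e) = 4.059 × 10^12 m × 0.94581 = 3.83904 × 10^12 m ≈ 3.839 Tm
(b) rₐ = a(1 + e) = 4.059 × 10^12 m × 1.05419 = 4.27896 × 10^12 m ≈ 4.279 Tm

Final answer:
(a) rₚ = 3.839 Tm
(b) rₐ = 4.279 Tm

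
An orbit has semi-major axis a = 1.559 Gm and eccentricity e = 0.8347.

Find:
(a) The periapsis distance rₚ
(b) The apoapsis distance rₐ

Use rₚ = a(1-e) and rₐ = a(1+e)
a = 1.559 Gm = 1.559 × 10^9 m
e = 0.8347:  1 − e = 0.1653,  1 + e = 1.8347
(a) rₚ = a(1 − e) = 1.559 × 10^9 m × 0.1653 = 2.57703 × 10^8 m ≈ 257.7 Mm
(b) rₐ = a(1 + e) = 1.559 × 10^9 m × 1.8347 = 2.8603 × 10^9 m ≈ 2.86 Gm

Final answer:
(a) rₚ = 257.7 Mm
(b) rₐ = 2.86 Gm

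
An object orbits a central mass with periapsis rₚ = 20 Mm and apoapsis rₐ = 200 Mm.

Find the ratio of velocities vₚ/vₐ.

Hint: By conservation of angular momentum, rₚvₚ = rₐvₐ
rₚ = 20 Mm = 2 × 10^7 m
rₐ = 200 Mm = 2 × 10^8 m
rₚvₚ = rₐvₐ  ⇒  vₚ/vₐ = rₐ/rₚ
vₚ/vₐ = (2 × 10^8) / (2 × 10^7) = 10

Final answer: vₚ/vₐ = 10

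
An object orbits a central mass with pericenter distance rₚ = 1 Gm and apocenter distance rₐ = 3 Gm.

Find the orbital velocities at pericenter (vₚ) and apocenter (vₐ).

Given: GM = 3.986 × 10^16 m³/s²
rₚ = 1 Gm = 1 × 10^9 m
rₐ = 3 Gm = 3 × 10^9 m
GM = 3.986 × 10^16 m³/s²
a = (rₚ + rₐ)/2 = 2 × 10^9 m
Vis-viva: v² = GM (2/r − 1/a)
vₚ² = 3.986 × 10^16 × (2 × 10^-9 − 5 × 10^-10) = 5.979 × 10^7 m²/s²
vₚ = 7732.4 m/s ≈ 7.732 km/s
vₐ² = 3.986 × 10^16 × (6.66667 × 10^-10 − 5 × 10^-10) = 6.64333 × 10^6 m²/s²
vₐ = 2577.47 m/s ≈ 2.577 km/s

Final answer: vₚ = 7.732 km/s, vₐ = 2.577 km/s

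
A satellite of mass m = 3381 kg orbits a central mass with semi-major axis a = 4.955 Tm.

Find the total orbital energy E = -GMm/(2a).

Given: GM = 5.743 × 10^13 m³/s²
a = 4.955 Tm = 4.955 × 10^12 m
GM = 5.743 × 10^13 m³/s²
2a = 9.91 × 10^12 m
GMm = 5.743 × 10^13 × 3381 = 1.94171 × 10^17 m³·kg/s²
E = −GMm/(2a) = -19593.4 J ≈ -19.59 kJ

Final answer: -19.59 kJ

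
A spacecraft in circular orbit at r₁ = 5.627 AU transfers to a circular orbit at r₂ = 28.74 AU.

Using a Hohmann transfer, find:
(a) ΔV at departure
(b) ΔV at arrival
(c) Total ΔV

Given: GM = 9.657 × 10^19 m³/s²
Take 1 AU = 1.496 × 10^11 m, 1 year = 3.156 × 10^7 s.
r₁ = 5.627 AU = 8.41799 × 10^11 m
r₂ = 28.74 AU = 4.2995 × 10^12 m
GM = 9.657 × 10^19 m³/s²
Transfer ellipse: a_t = (r₁ + r₂)/2 = 2.57065 × 10^12 m
Circular speed at r₁: v₁ = √(GM/r₁) = 10710.7 m/s
Transfer speed at r₁ (periapsis): v₁ₜ = √(GM(2/r₁ − 1/a_t)) = 13851.7 m/s
(a) ΔV₁ = v₁ₜ − v₁ = 3141.07 m/s ≈ 0.6626 AU/year
Circular speed at r₂: v₂ = √(GM/r₂) = 4739.28 m/s
Transfer speed at r₂ (apoapsis): v₂ₜ = √(GM(2/r₂ − 1/a_t)) = 2712.03 m/s
(b) ΔV₂ = v₂ − v₂ₜ = 2027.24 m/s ≈ 0.4277 AU/year
(c) ΔV_total = ΔV₁ + ΔV₂ = 5168.31 m/s ≈ 1.09 AU/year

Final answer:
(a) ΔV₁ = 0.6626 AU/year
(b) ΔV₂ = 0.4277 AU/year
(c) ΔV_total = 1.09 AU/year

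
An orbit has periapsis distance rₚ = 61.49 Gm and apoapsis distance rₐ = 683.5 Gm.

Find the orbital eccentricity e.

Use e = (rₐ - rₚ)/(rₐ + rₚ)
rₚ = 61.49 Gm = 6.149 × 10^10 m
rₐ = 683.5 Gm = 6.835 × 10^11 m
rₐ − rₚ = 6.2201 × 10^11 m
rₐ + rₚ = 7.4499 × 10^11 m
e = (rₐ − rₚ)/(rₐ + rₚ) = 0.834924

Final answer: e = 0.8349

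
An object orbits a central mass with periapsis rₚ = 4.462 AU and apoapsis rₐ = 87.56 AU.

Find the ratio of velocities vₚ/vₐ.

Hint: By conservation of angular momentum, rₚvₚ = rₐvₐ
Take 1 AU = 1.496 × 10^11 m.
rₚ = 4.462 AU = 6.67515 × 10^11 m
rₐ = 87.56 AU = 1.3099 × 10^13 m
rₚvₚ = rₐvₐ  ⇒  vₚ/vₐ = rₐ/rₚ
vₚ/vₐ = (1.3099 × 10^13) / (6.67515 × 10^11) = 19.6235

Final answer: vₚ/vₐ = 19.62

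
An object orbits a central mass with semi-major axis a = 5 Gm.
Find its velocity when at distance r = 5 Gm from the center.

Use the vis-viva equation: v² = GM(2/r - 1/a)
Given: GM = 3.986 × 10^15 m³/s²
a = 5 Gm = 5 × 10^9 m
r = 5 Gm = 5 × 10^9 m
GM = 3.986 × 10^15 m³/s²
2/r − 1/a = 4 × 10^-10 − 2 × 10^-10 = 2 × 10^-10 m⁻¹
v² = GM (2/r − 1/a) = 797200 m²/s²
v = 892.861 m/s ≈ 892.9 m/s

Final answer: 892.9 m/s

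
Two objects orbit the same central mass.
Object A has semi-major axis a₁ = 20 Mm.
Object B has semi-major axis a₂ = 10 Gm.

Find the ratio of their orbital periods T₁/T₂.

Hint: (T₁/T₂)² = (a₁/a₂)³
a₁ = 20 Mm = 2 × 10^7 m
a₂ = 10 Gm = 1 × 10^10 m
a₁/a₂ = 0.002
T₁/T₂ = (a₁/a₂)^(3/2) = (0.002)^1.5 = 8.94427 × 10^-5

Final answer: T₁/T₂ = 8.944 × 10^-5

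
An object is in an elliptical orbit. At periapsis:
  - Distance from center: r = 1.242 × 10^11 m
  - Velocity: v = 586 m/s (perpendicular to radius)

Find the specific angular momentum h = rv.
r = 1.242 × 10^11 m
v = 586 m/s
h = rv = 1.242 × 10^11 × 586 = 7.27812 × 10^13 m²/s ≈ 7.278 × 10^13 m²/s

Final answer: h = 7.278 × 10^13 m²/s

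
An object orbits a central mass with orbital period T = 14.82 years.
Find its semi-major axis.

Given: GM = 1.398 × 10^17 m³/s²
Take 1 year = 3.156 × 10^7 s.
T = 14.82 years = 4.67719 × 10^8 s
GM = 1.398 × 10^17 m³/s²
Kepler's third law: a³ = GM T² / (4π²)
T² = 2.18761 × 10^17 s²
a³ = (1.398 × 10^17) × (2.18761 × 10^17) / (4π²) = 7.74672 × 10^32 m³
a = (a³)^(1/3) = 9.18416 × 10^10 m ≈ 91.84 Gm

Final answer: 91.84 Gm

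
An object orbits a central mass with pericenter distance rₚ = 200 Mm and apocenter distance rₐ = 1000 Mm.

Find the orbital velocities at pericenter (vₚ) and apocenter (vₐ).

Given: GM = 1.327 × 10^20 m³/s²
rₚ = 200 Mm = 2 × 10^8 m
rₐ = 1000 Mm = 1 × 10^9 m
GM = 1.327 × 10^20 m³/s²
a = (rₚ + rₐ)/2 = 6 × 10^8 m
Vis-viva: v² = GM (2/r − 1/a)
vₚ² = 1.327 × 10^20 × (1 × 10^-8 − 1.66667 × 10^-9) = 1.10583 × 10^12 m²/s²
vₚ = 1.05159 × 10^6 m/s ≈ 1052 km/s
vₐ² = 1.327 × 10^20 × (2 × 10^-9 − 1.66667 × 10^-9) = 4.42333 × 10^10 m²/s²
vₐ = 210317 m/s ≈ 210.3 km/s

Final answer: vₚ = 1052 km/s, vₐ = 210.3 km/s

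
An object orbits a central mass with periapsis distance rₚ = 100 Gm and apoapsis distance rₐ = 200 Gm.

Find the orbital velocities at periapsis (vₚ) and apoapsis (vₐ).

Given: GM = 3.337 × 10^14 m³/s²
rₚ = 100 Gm = 1 × 10^11 m
rₐ = 200 Gm = 2 × 10^11 m
GM = 3.337 × 10^14 m³/s²
a = (rₚ + rₐ)/2 = 1.5 × 10^11 m
Vis-viva: v² = GM (2/r − 1/a)
vₚ² = 3.337 × 10^14 × (2 × 10^-11 − 6.66667 × 10^-12) = 4449.33 m²/s²
vₚ = 66.7033 m/s ≈ 66.7 m/s
vₐ² = 3.337 × 10^14 × (1 × 10^-11 − 6.66667 × 10^-12) = 1112.33 m²/s²
vₐ = 33.3517 m/s ≈ 33.35 m/s

Final answer: vₚ = 66.7 m/s, vₐ = 33.35 m/s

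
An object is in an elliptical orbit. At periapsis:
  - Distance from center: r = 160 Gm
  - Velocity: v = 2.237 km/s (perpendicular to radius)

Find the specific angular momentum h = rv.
r = 160 Gm = 1.6 × 10^11 m
v = 2.237 km/s = 2237 m/s
h = rv = 1.6 × 10^11 × 2237 = 3.5792 × 10^14 m²/s ≈ 3.579 × 10^14 m²/s

Final answer: h = 3.579 × 10^14 m²/s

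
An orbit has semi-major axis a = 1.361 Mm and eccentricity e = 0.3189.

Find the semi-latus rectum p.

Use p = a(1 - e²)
a = 1.361 Mm = 1.361 × 10^6 m
e = 0.3189,  e² = 0.101697,  1 − e² = 0.898303
p = a(1 − e²) = 1.361 × 10^6 m × 0.898303 = 1.22259 × 10^6 m ≈ 1.223 Mm

Final answer: p = 1.223 Mm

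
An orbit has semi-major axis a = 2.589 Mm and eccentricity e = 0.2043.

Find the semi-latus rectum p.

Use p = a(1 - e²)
a = 2.589 Mm = 2.589 × 10^6 m
e = 0.2043,  e² = 0.0417385,  1 − e² = 0.958262
p = a(1 − e²) = 2.589 × 10^6 m × 0.958262 = 2.48094 × 10^6 m ≈ 2.481 Mm

Final answer: p = 2.481 Mm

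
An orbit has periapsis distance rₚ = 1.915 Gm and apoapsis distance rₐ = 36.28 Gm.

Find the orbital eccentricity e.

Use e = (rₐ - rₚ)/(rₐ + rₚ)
rₚ = 1.915 Gm = 1.915 × 10^9 m
rₐ = 36.28 Gm = 3.628 × 10^10 m
rₐ − rₚ = 3.4365 × 10^10 m
rₐ + rₚ = 3.8195 × 10^10 m
e = (rₐ − rₚ)/(rₐ + rₚ) = 0.899725

Final answer: e = 0.8997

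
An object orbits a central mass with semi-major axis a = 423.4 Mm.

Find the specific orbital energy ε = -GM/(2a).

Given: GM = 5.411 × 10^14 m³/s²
a = 423.4 Mm = 4.234 × 10^8 m
GM = 5.411 × 10^14 m³/s²
2a = 8.468 × 10^8 m
ε = −GM/(2a) = -638994 J/kg ≈ -639 kJ/kg

Final answer: -639 kJ/kg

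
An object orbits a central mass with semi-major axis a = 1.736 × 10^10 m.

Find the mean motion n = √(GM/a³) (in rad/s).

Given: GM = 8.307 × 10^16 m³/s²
a = 1.736 × 10^10 m
GM = 8.307 × 10^16 m³/s²
a³ = 5.23178 × 10^30 m³
GM/a³ = (8.307 × 10^16) / (5.23178 × 10^30) = 1.5878 × 10^-14 s⁻²
n = √(GM/a³) = 1.26008 × 10^-7 rad/s ≈ 1.26 × 10^-7 rad/s

Final answer: n = 1.26 × 10^-7 rad/s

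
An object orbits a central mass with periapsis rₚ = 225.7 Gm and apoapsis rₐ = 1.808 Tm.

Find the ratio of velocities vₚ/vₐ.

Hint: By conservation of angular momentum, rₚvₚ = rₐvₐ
rₚ = 225.7 Gm = 2.257 × 10^11 m
rₐ = 1.808 Tm = 1.808 × 10^12 m
rₚvₚ = rₐvₐ  ⇒  vₚ/vₐ = rₐ/rₚ
vₚ/vₐ = (1.808 × 10^12) / (2.257 × 10^11) = 8.01063

Final answer: vₚ/vₐ = 8.011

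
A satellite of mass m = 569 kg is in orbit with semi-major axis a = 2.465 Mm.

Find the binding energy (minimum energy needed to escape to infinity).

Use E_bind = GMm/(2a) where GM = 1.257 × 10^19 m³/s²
a = 2.465 Mm = 2.465 × 10^6 m
GM = 1.257 × 10^19 m³/s²
m = 569 kg
GMm = 1.257 × 10^19 × 569 = 7.15233 × 10^21 m³·kg/s²
2a = 4.93 × 10^6 m
E_bind = GMm/(2a) = 1.45078 × 10^15 J ≈ 1.451 PJ

Final answer: 1.451 PJ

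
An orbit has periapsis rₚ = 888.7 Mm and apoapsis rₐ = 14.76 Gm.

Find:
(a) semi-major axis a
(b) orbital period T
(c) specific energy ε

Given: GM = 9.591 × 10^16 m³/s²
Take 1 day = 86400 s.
rₚ = 888.7 Mm = 8.887 × 10^8 m
rₐ = 14.76 Gm = 1.476 × 10^10 m
GM = 9.591 × 10^16 m³/s²
a = (rₚ + rₐ)/2 = 7.82435 × 10^9 m
e = (rₐ − rₚ)/(rₐ + rₚ) = (1.38713 × 10^10) / (1.56487 × 10^10) = 0.886419
(a) a = 7.82435 × 10^9 m ≈ 7.824 Gm
(b) a³ = 4.7901 × 10^29 m³;  T = 2π √(a³/GM) = 2π × 2.23481 × 10^6 s = 1.40417 × 10^7 s ≈ 162.5 days
(c) 2a = 1.56487 × 10^10 m;  ε = −GM/(2a) = -6.12894 × 10^6 J/kg ≈ -6.129 MJ/kg

Final answer:
(a) semi-major axis a = 7.824 Gm
(b) orbital period T = 162.5 days
(c) specific energy ε = -6.129 MJ/kg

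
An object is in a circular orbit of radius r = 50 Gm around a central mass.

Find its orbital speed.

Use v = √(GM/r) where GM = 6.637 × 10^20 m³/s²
r = 50 Gm = 5 × 10^10 m
GM = 6.637 × 10^20 m³/s²
GM/r = (6.637 × 10^20) / (5 × 10^10) = 1.3274 × 10^10 m²/s²
v = √(GM/r) = 115213 m/s ≈ 115.2 km/s

Final answer: 115.2 km/s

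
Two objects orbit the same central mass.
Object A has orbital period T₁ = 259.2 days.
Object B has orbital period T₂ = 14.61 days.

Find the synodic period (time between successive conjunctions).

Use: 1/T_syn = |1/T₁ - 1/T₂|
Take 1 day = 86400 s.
T₁ = 259.2 days = 2.23949 × 10^7 s
T₂ = 14.61 days = 1.2623 × 10^6 s
1/T₁ = 4.46531 × 10^-8 s⁻¹
1/T₂ = 7.92202 × 10^-7 s⁻¹
|1/T₁ − 1/T₂| = 7.47549 × 10^-7 s⁻¹
T_syn = 1 / |1/T₁ − 1/T₂| = 1.3377 × 10^6 s ≈ 15.48 days

Final answer: T_syn = 15.48 days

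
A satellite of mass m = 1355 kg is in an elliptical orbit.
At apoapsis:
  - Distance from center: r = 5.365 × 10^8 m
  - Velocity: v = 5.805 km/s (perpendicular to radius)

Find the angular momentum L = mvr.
r = 5.365 × 10^8 m
v = 5.805 km/s = 5805 m/s
vr = 5805 × 5.365 × 10^8 = 3.11438 × 10^12 m²/s
L = m × vr = 1355 × 3.11438 × 10^12 = 4.21999 × 10^15 kg·m²/s ≈ 4.22 × 10^15 kg·m²/s

Final answer: L = 4.22 × 10^15 kg·m²/s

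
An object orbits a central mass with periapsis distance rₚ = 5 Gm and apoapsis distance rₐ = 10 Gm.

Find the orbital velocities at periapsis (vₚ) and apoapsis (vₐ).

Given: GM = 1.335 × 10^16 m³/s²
rₚ = 5 Gm = 5 × 10^9 m
rₐ = 10 Gm = 1 × 10^10 m
GM = 1.335 × 10^16 m³/s²
a = (rₚ + rₐ)/2 = 7.5 × 10^9 m
Vis-viva: v² = GM (2/r − 1/a)
vₚ² = 1.335 × 10^16 × (4 × 10^-10 − 1.33333 × 10^-10) = 3.56 × 10^6 m²/s²
vₚ = 1886.8 m/s ≈ 1.887 km/s
vₐ² = 1.335 × 10^16 × (2 × 10^-10 − 1.33333 × 10^-10) = 890000 m²/s²
vₐ = 943.398 m/s ≈ 943.4 m/s

Final answer: vₚ = 1.887 km/s, vₐ = 943.4 m/s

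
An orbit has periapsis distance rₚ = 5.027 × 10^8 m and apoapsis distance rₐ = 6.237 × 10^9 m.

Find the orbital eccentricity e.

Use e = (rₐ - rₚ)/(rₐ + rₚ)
rₚ = 5.027 × 10^8 m
rₐ = 6.237 × 10^9 m
rₐ − rₚ = 5.7343 × 10^9 m
rₐ + rₚ = 6.7397 × 10^9 m
e = (rₐ − rₚ)/(rₐ + rₚ) = 0.850824

Final answer: e = 0.8508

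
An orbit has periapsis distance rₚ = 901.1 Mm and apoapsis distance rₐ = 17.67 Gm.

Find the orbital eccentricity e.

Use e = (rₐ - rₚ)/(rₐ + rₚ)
rₚ = 901.1 Mm = 9.011 × 10^8 m
rₐ = 17.67 Gm = 1.767 × 10^10 m
rₐ − rₚ = 1.67689 × 10^10 m
rₐ + rₚ = 1.85711 × 10^10 m
e = (rₐ − rₚ)/(rₐ + rₚ) = 0.902957

Final answer: e = 0.903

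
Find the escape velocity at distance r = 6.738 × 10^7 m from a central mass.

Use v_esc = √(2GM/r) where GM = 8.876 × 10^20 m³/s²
r = 6.738 × 10^7 m
GM = 8.876 × 10^20 m³/s²
2GM/r = 2 × (8.876 × 10^20) / (6.738 × 10^7) = 2.63461 × 10^13 m²/s²
v_esc = √(2GM/r) = 5.13284 × 10^6 m/s ≈ 5133 km/s

Final answer: 5133 km/s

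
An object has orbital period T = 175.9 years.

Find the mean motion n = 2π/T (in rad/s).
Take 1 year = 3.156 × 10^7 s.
T = 175.9 years = 5.5514 × 10^9 s
n = 2π / (5.5514 × 10^9 s) = 1.13182 × 10^-9 rad/s ≈ 1.132 × 10^-9 rad/s

Final answer: n = 1.132 × 10^-9 rad/s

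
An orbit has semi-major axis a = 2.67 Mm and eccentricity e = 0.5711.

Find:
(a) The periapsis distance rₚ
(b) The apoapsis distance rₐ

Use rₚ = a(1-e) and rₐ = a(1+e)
a = 2.67 Mm = 2.67 × 10^6 m
e = 0.5711:  1 − e = 0.4289,  1 + e = 1.5711
(a) rₚ = a(1 − e) = 2.67 × 10^6 m × 0.4289 = 1.14516 × 10^6 m ≈ 1.145 Mm
(b) rₐ = a(1 + e) = 2.67 × 10^6 m × 1.5711 = 4.19484 × 10^6 m ≈ 4.195 Mm

Final answer:
(a) rₚ = 1.145 Mm
(b) rₐ = 4.195 Mm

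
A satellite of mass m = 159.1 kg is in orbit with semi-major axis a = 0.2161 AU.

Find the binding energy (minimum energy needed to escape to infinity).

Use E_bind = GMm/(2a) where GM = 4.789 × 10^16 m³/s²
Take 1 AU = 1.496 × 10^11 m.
a = 0.2161 AU = 3.23286 × 10^10 m
GM = 4.789 × 10^16 m³/s²
m = 159.1 kg
GMm = 4.789 × 10^16 × 159.1 = 7.6193 × 10^18 m³·kg/s²
2a = 6.46571 × 10^10 m
E_bind = GMm/(2a) = 1.17842 × 10^8 J ≈ 117.8 MJ

Final answer: 117.8 MJ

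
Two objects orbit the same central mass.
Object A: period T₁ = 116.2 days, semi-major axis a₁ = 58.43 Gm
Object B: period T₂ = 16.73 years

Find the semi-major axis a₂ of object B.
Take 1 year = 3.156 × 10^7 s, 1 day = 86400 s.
T₁ = 116.2 days = 1.00397 × 10^7 s
T₂ = 16.73 years = 5.27999 × 10^8 s
a₁ = 58.43 Gm = 5.843 × 10^10 m
Kepler's third law: (T₂/T₁)² = (a₂/a₁)³  ⇒  a₂ = a₁ (T₂/T₁)^(2/3)
T₂/T₁ = 52.5912
(T₂/T₁)^(2/3) = 14.037
a₂ = 5.843 × 10^10 m × 14.037 = 8.20184 × 10^11 m ≈ 820.2 Gm

Final answer: a₂ = 820.2 Gm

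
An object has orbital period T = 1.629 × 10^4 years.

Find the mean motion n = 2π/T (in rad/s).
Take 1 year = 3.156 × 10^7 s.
T = 1.629 × 10^4 years = 5.14112 × 10^11 s
n = 2π / (5.14112 × 10^11 s) = 1.22214 × 10^-11 rad/s ≈ 1.222 × 10^-11 rad/s

Final answer: n = 1.222 × 10^-11 rad/s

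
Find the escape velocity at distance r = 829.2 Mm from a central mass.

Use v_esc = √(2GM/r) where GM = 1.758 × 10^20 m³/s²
r = 829.2 Mm = 8.292 × 10^8 m
GM = 1.758 × 10^20 m³/s²
2GM/r = 2 × (1.758 × 10^20) / (8.292 × 10^8) = 4.24023 × 10^11 m²/s²
v_esc = √(2GM/r) = 651171 m/s ≈ 651.2 km/s

Final answer: 651.2 km/s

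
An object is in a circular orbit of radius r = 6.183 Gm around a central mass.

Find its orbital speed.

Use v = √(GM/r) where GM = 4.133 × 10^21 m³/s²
r = 6.183 Gm = 6.183 × 10^9 m
GM = 4.133 × 10^21 m³/s²
GM/r = (4.133 × 10^21) / (6.183 × 10^9) = 6.68446 × 10^11 m²/s²
v = √(GM/r) = 817585 m/s ≈ 817.6 km/s

Final answer: 817.6 km/s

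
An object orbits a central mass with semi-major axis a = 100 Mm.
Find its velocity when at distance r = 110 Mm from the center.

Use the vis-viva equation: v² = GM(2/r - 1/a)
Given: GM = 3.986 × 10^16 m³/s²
a = 100 Mm = 1 × 10^8 m
r = 110 Mm = 1.1 × 10^8 m
GM = 3.986 × 10^16 m³/s²
2/r − 1/a = 1.81818 × 10^-8 − 1 × 10^-8 = 8.18182 × 10^-9 m⁻¹
v² = GM (2/r − 1/a) = 3.26127 × 10^8 m²/s²
v = 18059 m/s ≈ 18.06 km/s

Final answer: 18.06 km/s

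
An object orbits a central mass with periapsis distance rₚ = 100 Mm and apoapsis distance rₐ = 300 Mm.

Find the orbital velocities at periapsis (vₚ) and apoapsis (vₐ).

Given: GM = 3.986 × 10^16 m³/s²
rₚ = 100 Mm = 1 × 10^8 m
rₐ = 300 Mm = 3 × 10^8 m
GM = 3.986 × 10^16 m³/s²
a = (rₚ + rₐ)/2 = 2 × 10^8 m
Vis-viva: v² = GM (2/r − 1/a)
vₚ² = 3.986 × 10^16 × (2 × 10^-8 − 5 × 10^-9) = 5.979 × 10^8 m²/s²
vₚ = 24452 m/s ≈ 24.45 km/s
vₐ² = 3.986 × 10^16 × (6.66667 × 10^-9 − 5 × 10^-9) = 6.64333 × 10^7 m²/s²
vₐ = 8150.66 m/s ≈ 8.151 km/s

Final answer: vₚ = 24.45 km/s, vₐ = 8.151 km/s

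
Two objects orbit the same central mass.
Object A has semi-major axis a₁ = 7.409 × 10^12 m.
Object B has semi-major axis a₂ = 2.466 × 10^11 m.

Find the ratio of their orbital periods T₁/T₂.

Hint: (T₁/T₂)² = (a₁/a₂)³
a₁ = 7.409 × 10^12 m
a₂ = 2.466 × 10^11 m
a₁/a₂ = 30.0446
T₁/T₂ = (a₁/a₂)^(3/2) = (30.0446)^1.5 = 164.683

Final answer: T₁/T₂ = 164.7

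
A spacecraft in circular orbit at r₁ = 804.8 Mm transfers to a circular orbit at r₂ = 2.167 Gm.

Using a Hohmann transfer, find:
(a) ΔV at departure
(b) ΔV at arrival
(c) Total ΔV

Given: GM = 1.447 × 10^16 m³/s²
r₁ = 804.8 Mm = 8.048 × 10^8 m
r₂ = 2.167 Gm = 2.167 × 10^9 m
GM = 1.447 × 10^16 m³/s²
Transfer ellipse: a_t = (r₁ + r₂)/2 = 1.4859 × 10^9 m
Circular speed at r₁: v₁ = √(GM/r₁) = 4240.24 m/s
Transfer speed at r₁ (periapsis): v₁ₜ = √(GM(2/r₁ − 1/a_t)) = 5120.65 m/s
(a) ΔV₁ = v₁ₜ − v₁ = 880.41 m/s ≈ 880.4 m/s
Circular speed at r₂: v₂ = √(GM/r₂) = 2584.07 m/s
Transfer speed at r₂ (apoapsis): v₂ₜ = √(GM(2/r₂ − 1/a_t)) = 1901.75 m/s
(b) ΔV₂ = v₂ − v₂ₜ = 682.321 m/s ≈ 682.3 m/s
(c) ΔV_total = ΔV₁ + ΔV₂ = 1562.73 m/s ≈ 1.563 km/s

Final answer:
(a) ΔV₁ = 880.4 m/s
(b) ΔV₂ = 682.3 m/s
(c) ΔV_total = 1.563 km/s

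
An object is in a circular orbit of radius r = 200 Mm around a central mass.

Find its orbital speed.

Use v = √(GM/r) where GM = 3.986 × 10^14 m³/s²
r = 200 Mm = 2 × 10^8 m
GM = 3.986 × 10^14 m³/s²
GM/r = (3.986 × 10^14) / (2 × 10^8) = 1.993 × 10^6 m²/s²
v = √(GM/r) = 1411.74 m/s ≈ 1.412 km/s

Final answer: 1.412 km/s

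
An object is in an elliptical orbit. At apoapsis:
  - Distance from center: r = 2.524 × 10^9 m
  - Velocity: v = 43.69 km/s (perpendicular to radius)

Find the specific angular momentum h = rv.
r = 2.524 × 10^9 m
v = 43.69 km/s = 43690 m/s
h = rv = 2.524 × 10^9 × 43690 = 1.10274 × 10^14 m²/s ≈ 1.103 × 10^14 m²/s

Final answer: h = 1.103 × 10^14 m²/s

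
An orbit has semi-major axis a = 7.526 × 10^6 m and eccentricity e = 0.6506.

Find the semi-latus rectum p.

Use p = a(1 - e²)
a = 7.526 × 10^6 m
e = 0.6506,  e² = 0.42328,  1 − e² = 0.57672
p = a(1 − e²) = 7.526 × 10^6 m × 0.57672 = 4.34039 × 10^6 m ≈ 4.34 × 10^6 m

Final answer: p = 4.34 × 10^6 m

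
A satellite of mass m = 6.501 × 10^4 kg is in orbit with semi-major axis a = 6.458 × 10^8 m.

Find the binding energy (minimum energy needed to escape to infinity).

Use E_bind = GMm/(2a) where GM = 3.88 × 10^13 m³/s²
a = 6.458 × 10^8 m
GM = 3.88 × 10^13 m³/s²
m = 6.501 × 10^4 kg
GMm = 3.88 × 10^13 × 65010 = 2.52239 × 10^18 m³·kg/s²
2a = 1.2916 × 10^9 m
E_bind = GMm/(2a) = 1.95292 × 10^9 J ≈ 1.953 GJ

Final answer: 1.953 GJ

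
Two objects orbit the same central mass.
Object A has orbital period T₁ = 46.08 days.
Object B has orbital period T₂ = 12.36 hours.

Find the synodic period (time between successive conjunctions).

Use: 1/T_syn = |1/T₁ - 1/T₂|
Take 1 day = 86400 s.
T₁ = 46.08 days = 3.98131 × 10^6 s
T₂ = 12.36 hours = 44496 s
1/T₁ = 2.51173 × 10^-7 s⁻¹
1/T₂ = 2.24739 × 10^-5 s⁻¹
|1/T₁ − 1/T₂| = 2.22228 × 10^-5 s⁻¹
T_syn = 1 / |1/T₁ − 1/T₂| = 44998.9 s ≈ 12.5 hours

Final answer: T_syn = 12.5 hours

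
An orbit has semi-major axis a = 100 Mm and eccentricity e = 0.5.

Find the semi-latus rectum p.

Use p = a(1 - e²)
a = 100 Mm = 1 × 10^8 m
e = 0.5,  e² = 0.25,  1 − e² = 0.75
p = a(1 − e²) = 1 × 10^8 m × 0.75 = 7.5 × 10^7 m ≈ 75 Mm

Final answer: p = 75 Mm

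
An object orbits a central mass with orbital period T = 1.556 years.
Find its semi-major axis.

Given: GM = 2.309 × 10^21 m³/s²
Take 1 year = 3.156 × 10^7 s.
T = 1.556 years = 4.91074 × 10^7 s
GM = 2.309 × 10^21 m³/s²
Kepler's third law: a³ = GM T² / (4π²)
T² = 2.41153 × 10^15 s²
a³ = (2.309 × 10^21) × (2.41153 × 10^15) / (4π²) = 1.41045 × 10^35 m³
a = (a³)^(1/3) = 5.20538 × 10^11 m ≈ 520.5 Gm

Final answer: 520.5 Gm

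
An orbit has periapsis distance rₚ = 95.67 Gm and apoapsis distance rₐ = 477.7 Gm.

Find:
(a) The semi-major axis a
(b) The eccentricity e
rₚ = 95.67 Gm = 9.567 × 10^10 m
rₐ = 477.7 Gm = 4.777 × 10^11 m
(a) a = (rₚ + rₐ)/2 = 2.86685 × 10^11 m ≈ 286.7 Gm
(b) e = (rₐ − rₚ)/(rₐ + rₚ) = (3.8203 × 10^11) / (5.7337 × 10^11) = 0.666289

Final answer:
(a) a = 286.7 Gm
(b) e = 0.6663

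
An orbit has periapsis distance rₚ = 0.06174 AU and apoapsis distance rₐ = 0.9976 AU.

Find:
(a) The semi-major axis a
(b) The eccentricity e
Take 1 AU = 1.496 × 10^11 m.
rₚ = 0.06174 AU = 9.2363 × 10^9 m
rₐ = 0.9976 AU = 1.49241 × 10^11 m
(a) a = (rₚ + rₐ)/2 = 7.92386 × 10^10 m ≈ 0.5297 AU
(b) e = (rₐ − rₚ)/(rₐ + rₚ) = (1.40005 × 10^11) / (1.58477 × 10^11) = 0.883437

Final answer:
(a) a = 0.5297 AU
(b) e = 0.8834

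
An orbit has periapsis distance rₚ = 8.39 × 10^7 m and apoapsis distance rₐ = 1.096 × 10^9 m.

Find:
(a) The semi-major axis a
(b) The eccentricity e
rₚ = 8.39 × 10^7 m
rₐ = 1.096 × 10^9 m
(a) a = (rₚ + rₐ)/2 = 5.8995 × 10^8 m ≈ 5.899 × 10^8 m
(b) e = (rₐ − rₚ)/(rₐ + rₚ) = (1.0121 × 10^9) / (1.1799 × 10^9) = 0.857785

Final answer:
(a) a = 5.899 × 10^8 m
(b) e = 0.8578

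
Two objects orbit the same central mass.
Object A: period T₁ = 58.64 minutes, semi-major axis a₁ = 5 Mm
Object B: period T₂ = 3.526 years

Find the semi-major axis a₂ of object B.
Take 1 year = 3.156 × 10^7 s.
T₁ = 58.64 minutes = 3518.4 s
T₂ = 3.526 years = 1.11281 × 10^8 s
a₁ = 5 Mm = 5 × 10^6 m
Kepler's third law: (T₂/T₁)² = (a₂/a₁)³  ⇒  a₂ = a₁ (T₂/T₁)^(2/3)
T₂/T₁ = 31628.2
(T₂/T₁)^(2/3) = 1000.11
a₂ = 5 × 10^6 m × 1000.11 = 5.00057 × 10^9 m ≈ 5.001 Gm

Final answer: a₂ = 5.001 Gm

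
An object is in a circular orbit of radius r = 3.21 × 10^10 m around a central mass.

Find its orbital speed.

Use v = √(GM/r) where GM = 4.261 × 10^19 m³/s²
r = 3.21 × 10^10 m
GM = 4.261 × 10^19 m³/s²
GM/r = (4.261 × 10^19) / (3.21 × 10^10) = 1.32741 × 10^9 m²/s²
v = √(GM/r) = 36433.7 m/s ≈ 36.43 km/s

Final answer: 36.43 km/s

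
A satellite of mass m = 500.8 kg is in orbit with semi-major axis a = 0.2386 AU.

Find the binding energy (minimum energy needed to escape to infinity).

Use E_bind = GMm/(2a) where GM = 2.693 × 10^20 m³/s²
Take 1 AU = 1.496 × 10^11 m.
a = 0.2386 AU = 3.56946 × 10^10 m
GM = 2.693 × 10^20 m³/s²
m = 500.8 kg
GMm = 2.693 × 10^20 × 500.8 = 1.34865 × 10^23 m³·kg/s²
2a = 7.13891 × 10^10 m
E_bind = GMm/(2a) = 1.88916 × 10^12 J ≈ 1.889 TJ

Final answer: 1.889 TJ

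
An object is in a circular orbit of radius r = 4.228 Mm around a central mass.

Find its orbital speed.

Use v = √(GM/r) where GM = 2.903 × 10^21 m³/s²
r = 4.228 Mm = 4.228 × 10^6 m
GM = 2.903 × 10^21 m³/s²
GM/r = (2.903 × 10^21) / (4.228 × 10^6) = 6.86613 × 10^14 m²/s²
v = √(GM/r) = 2.62033 × 10^7 m/s ≈ 2.62 × 10^4 km/s

Final answer: 2.62 × 10^4 km/s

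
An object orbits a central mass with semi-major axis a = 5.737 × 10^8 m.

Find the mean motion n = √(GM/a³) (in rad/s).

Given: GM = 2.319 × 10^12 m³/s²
a = 5.737 × 10^8 m
GM = 2.319 × 10^12 m³/s²
a³ = 1.88823 × 10^26 m³
GM/a³ = (2.319 × 10^12) / (1.88823 × 10^26) = 1.22814 × 10^-14 s⁻²
n = √(GM/a³) = 1.10821 × 10^-7 rad/s ≈ 1.108 × 10^-7 rad/s

Final answer: n = 1.108 × 10^-7 rad/s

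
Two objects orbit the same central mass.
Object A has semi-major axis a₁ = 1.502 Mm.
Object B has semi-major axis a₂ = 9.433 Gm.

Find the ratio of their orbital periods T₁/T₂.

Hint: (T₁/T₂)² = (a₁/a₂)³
a₁ = 1.502 Mm = 1.502 × 10^6 m
a₂ = 9.433 Gm = 9.433 × 10^9 m
a₁/a₂ = 0.000159228
T₁/T₂ = (a₁/a₂)^(3/2) = (0.000159228)^1.5 = 2.00923 × 10^-6

Final answer: T₁/T₂ = 2.009 × 10^-6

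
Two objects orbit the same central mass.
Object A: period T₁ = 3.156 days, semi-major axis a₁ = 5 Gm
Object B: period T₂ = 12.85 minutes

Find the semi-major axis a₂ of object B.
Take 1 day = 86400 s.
T₁ = 3.156 days = 272678 s
T₂ = 12.85 minutes = 771 s
a₁ = 5 Gm = 5 × 10^9 m
Kepler's third law: (T₂/T₁)² = (a₂/a₁)³  ⇒  a₂ = a₁ (T₂/T₁)^(2/3)
T₂/T₁ = 0.00282751
(T₂/T₁)^(2/3) = 0.0199957
a₂ = 5 × 10^9 m × 0.0199957 = 9.99783 × 10^7 m ≈ 99.98 Mm

Final answer: a₂ = 99.98 Mm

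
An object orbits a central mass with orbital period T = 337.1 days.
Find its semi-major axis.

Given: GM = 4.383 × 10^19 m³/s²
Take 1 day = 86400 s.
T = 337.1 days = 2.91254 × 10^7 s
GM = 4.383 × 10^19 m³/s²
Kepler's third law: a³ = GM T² / (4π²)
T² = 8.48291 × 10^14 s²
a³ = (4.383 × 10^19) × (8.48291 × 10^14) / (4π²) = 9.41796 × 10^32 m³
a = (a³)^(1/3) = 9.8021 × 10^10 m ≈ 98.02 Gm

Final answer: 98.02 Gm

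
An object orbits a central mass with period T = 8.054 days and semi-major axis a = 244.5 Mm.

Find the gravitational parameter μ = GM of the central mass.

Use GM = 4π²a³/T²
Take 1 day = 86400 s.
T = 8.054 days = 695866 s
a = 244.5 Mm = 2.445 × 10^8 m
a³ = 1.46163 × 10^25 m³
T² = 4.84229 × 10^11 s²
GM = 4π² × (1.46163 × 10^25) / (4.84229 × 10^11) = 1.19164 × 10^15 m³/s²
GM ≈ 1.192 × 10^15 m³/s²

Final answer: GM = 1.192 × 10^15 m³/s²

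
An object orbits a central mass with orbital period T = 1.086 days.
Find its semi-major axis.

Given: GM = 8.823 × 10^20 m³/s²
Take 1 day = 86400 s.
T = 1.086 days = 93830.4 s
GM = 8.823 × 10^20 m³/s²
Kepler's third law: a³ = GM T² / (4π²)
T² = 8.80414 × 10^9 s²
a³ = (8.823 × 10^20) × (8.80414 × 10^9) / (4π²) = 1.96763 × 10^29 m³
a = (a³)^(1/3) = 5.81631 × 10^9 m ≈ 5.816 × 10^9 m

Final answer: 5.816 × 10^9 m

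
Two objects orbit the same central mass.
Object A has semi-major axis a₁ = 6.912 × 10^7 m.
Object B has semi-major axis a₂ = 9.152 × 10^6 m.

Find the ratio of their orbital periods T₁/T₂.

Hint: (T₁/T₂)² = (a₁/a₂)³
a₁ = 6.912 × 10^7 m
a₂ = 9.152 × 10^6 m
a₁/a₂ = 7.55245
T₁/T₂ = (a₁/a₂)^(3/2) = (7.55245)^1.5 = 20.7554

Final answer: T₁/T₂ = 20.76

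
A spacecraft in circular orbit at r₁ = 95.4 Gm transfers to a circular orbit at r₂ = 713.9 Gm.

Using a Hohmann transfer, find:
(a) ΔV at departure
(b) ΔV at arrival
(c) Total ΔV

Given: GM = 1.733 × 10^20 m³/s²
r₁ = 95.4 Gm = 9.54 × 10^10 m
r₂ = 713.9 Gm = 7.139 × 10^11 m
GM = 1.733 × 10^20 m³/s²
Transfer ellipse: a_t = (r₁ + r₂)/2 = 4.0465 × 10^11 m
Circular speed at r₁: v₁ = √(GM/r₁) = 42621.1 m/s
Transfer speed at r₁ (periapsis): v₁ₜ = √(GM(2/r₁ − 1/a_t)) = 56611.4 m/s
(a) ΔV₁ = v₁ₜ − v₁ = 13990.3 m/s ≈ 13.99 km/s
Circular speed at r₂: v₂ = √(GM/r₂) = 15580.5 m/s
Transfer speed at r₂ (apoapsis): v₂ₜ = √(GM(2/r₂ − 1/a_t)) = 7565.11 m/s
(b) ΔV₂ = v₂ − v₂ₜ = 8015.37 m/s ≈ 8.015 km/s
(c) ΔV_total = ΔV₁ + ΔV₂ = 22005.6 m/s ≈ 22.01 km/s

Final answer:
(a) ΔV₁ = 13.99 km/s
(b) ΔV₂ = 8.015 km/s
(c) ΔV_total = 22.01 km/s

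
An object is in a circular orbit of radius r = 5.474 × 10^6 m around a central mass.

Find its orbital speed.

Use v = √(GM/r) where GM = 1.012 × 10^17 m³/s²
r = 5.474 × 10^6 m
GM = 1.012 × 10^17 m³/s²
GM/r = (1.012 × 10^17) / (5.474 × 10^6) = 1.84874 × 10^10 m²/s²
v = √(GM/r) = 135968 m/s ≈ 136 km/s

Final answer: 136 km/s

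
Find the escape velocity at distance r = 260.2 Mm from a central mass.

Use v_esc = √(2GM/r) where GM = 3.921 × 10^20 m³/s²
r = 260.2 Mm = 2.602 × 10^8 m
GM = 3.921 × 10^20 m³/s²
2GM/r = 2 × (3.921 × 10^20) / (2.602 × 10^8) = 3.01384 × 10^12 m²/s²
v_esc = √(2GM/r) = 1.73604 × 10^6 m/s ≈ 1736 km/s

Final answer: 1736 km/s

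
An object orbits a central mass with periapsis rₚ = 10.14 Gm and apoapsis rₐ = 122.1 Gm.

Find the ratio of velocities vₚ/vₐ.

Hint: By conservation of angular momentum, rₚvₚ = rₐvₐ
rₚ = 10.14 Gm = 1.014 × 10^10 m
rₐ = 122.1 Gm = 1.221 × 10^11 m
rₚvₚ = rₐvₐ  ⇒  vₚ/vₐ = rₐ/rₚ
vₚ/vₐ = (1.221 × 10^11) / (1.014 × 10^10) = 12.0414

Final answer: vₚ/vₐ = 12.04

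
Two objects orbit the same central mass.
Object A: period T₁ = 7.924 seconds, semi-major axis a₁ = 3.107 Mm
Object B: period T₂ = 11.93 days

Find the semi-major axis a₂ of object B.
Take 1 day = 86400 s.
T₁ = 7.924 seconds
T₂ = 11.93 days = 1.03075 × 10^6 s
a₁ = 3.107 Mm = 3.107 × 10^6 m
Kepler's third law: (T₂/T₁)² = (a₂/a₁)³  ⇒  a₂ = a₁ (T₂/T₁)^(2/3)
T₂/T₁ = 130080
(T₂/T₁)^(2/3) = 2567.28
a₂ = 3.107 × 10^6 m × 2567.28 = 7.97654 × 10^9 m ≈ 7.977 Gm

Final answer: a₂ = 7.977 Gm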